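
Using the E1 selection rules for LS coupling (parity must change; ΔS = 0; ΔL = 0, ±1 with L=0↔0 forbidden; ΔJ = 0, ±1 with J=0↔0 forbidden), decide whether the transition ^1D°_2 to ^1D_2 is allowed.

Parity must change: odd → even — satisfied.
ΔS = 0: S: 0 → 0 — satisfied.
ΔL = 0, ±1 (not L=0↔0): L: 2 → 2, ΔL = +0 — satisfied.
ΔJ = 0, ±1 (not J=0↔0): J: 2 → 2, ΔJ = +0 — satisfied.
All four E1 rules are satisfied.

allowed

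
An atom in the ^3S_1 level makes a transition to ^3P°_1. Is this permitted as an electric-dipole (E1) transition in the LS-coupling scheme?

allowed

ΔJ = 0, ±1 (not J=0↔0): J: 1 → 1, ΔJ = +0 — passes.
ΔS = 0: S: 1 → 1 — passes.
ΔL = 0, ±1 (not L=0↔0): L: 0 → 1, ΔL = +1 — passes.
Parity must change: even → odd — passes.
All four E1 rules are satisfied.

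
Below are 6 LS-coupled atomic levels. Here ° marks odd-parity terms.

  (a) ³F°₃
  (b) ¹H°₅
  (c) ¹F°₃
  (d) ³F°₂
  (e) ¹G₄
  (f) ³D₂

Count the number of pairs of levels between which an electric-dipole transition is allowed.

4

(a)–(b): forbidden (parity, ΔS, ΔL, ΔJ).
(a)–(c): forbidden (parity, ΔS).
(a)–(d): forbidden (parity).
(a)–(e): forbidden (ΔS).
(a)–(f): allowed.
(b)–(c): forbidden (parity, ΔL, ΔJ).
(b)–(d): forbidden (parity, ΔS, ΔL, ΔJ).
(b)–(e): allowed.
(b)–(f): forbidden (ΔS, ΔL, ΔJ).
(c)–(d): forbidden (parity, ΔS).
(c)–(e): allowed.
(c)–(f): forbidden (ΔS).
(d)–(e): forbidden (ΔS, ΔJ).
(d)–(f): allowed.
(e)–(f): forbidden (parity, ΔS, ΔL, ΔJ).
Allowed pairs: 4 of 15.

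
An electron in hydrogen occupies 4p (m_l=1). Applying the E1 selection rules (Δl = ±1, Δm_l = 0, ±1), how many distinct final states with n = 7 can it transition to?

E1 requires Δl = ±1, so l_f ∈ {0, 2}; with 0 ≤ l_f ≤ n_f−1 = 6, the allowed l_f values are {0, 2}.
For l_f = 0: m_f ∈ {m_i−1, m_i, m_i+1} ∩ [−0, 0] = {0} → 1 state.
For l_f = 2: m_f ∈ {m_i−1, m_i, m_i+1} ∩ [−2, 2] = {0, 1, 2} → 3 states.
Total: 4.

4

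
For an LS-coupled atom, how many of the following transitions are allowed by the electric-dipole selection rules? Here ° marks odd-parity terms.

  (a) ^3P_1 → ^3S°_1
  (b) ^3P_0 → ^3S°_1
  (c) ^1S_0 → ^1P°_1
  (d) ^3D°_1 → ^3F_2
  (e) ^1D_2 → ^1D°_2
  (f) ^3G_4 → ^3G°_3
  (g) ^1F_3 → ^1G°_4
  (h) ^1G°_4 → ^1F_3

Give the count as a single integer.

8

(a) allowed
(b) allowed
(c) allowed
(d) allowed
(e) allowed
(f) allowed
(g) allowed
(h) allowed
Total allowed: 8 of 8.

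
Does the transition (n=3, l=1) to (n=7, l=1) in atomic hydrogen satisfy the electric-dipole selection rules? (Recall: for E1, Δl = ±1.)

Δl = 1 − 1 = +0; the E1 rule Δl = ±1 is fails.
The transition is electric-dipole forbidden.

forbidden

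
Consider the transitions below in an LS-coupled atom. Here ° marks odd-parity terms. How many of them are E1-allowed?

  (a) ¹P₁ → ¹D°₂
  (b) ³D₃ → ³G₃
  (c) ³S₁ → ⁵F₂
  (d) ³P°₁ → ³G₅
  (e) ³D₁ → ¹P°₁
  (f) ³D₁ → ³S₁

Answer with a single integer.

1

(a) allowed
(b) forbidden (parity, ΔL fail)
(c) forbidden (parity, ΔS, ΔL fail)
(d) forbidden (ΔL, ΔJ fail)
(e) forbidden (ΔS fails)
(f) forbidden (parity, ΔL fail)
Total allowed: 1 of 6.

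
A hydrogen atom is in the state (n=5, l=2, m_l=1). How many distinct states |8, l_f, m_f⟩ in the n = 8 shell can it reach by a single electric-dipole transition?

5

E1 requires Δl = ±1, so l_f ∈ {1, 3}; with 0 ≤ l_f ≤ n_f−1 = 7, the allowed l_f values are {1, 3}.
For l_f = 1: m_f ∈ {m_i−1, m_i, m_i+1} ∩ [−1, 1] = {0, 1} → 2 states.
For l_f = 3: m_f ∈ {m_i−1, m_i, m_i+1} ∩ [−3, 3] = {0, 1, 2} → 3 states.
Total: 5.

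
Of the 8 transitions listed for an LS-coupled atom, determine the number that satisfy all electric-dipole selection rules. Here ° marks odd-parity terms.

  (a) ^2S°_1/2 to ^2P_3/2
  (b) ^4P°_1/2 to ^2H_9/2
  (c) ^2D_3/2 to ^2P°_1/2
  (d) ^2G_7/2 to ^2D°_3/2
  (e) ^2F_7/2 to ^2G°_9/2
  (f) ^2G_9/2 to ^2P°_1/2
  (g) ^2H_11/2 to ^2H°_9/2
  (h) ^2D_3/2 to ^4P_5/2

(a) allowed
(b) forbidden (ΔS, ΔL, ΔJ fail)
(c) allowed
(d) forbidden (ΔL, ΔJ fail)
(e) allowed
(f) forbidden (ΔL, ΔJ fail)
(g) allowed
(h) forbidden (parity, ΔS fail)
Total allowed: 4 of 8.

4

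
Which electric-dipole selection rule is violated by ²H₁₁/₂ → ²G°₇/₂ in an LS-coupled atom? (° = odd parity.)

Initial level: S=1/2, L=5, J=11/2, parity even. Final level: S=1/2, L=4, J=7/2, parity odd.
ΔJ = 0, ±1 (not J=0↔0): J: 11/2 → 7/2, ΔJ = -2 — fails.
ΔS = 0: S: 1/2 → 1/2 — ok.
Parity must change: even → odd — ok.
ΔL = 0, ±1 (not L=0↔0): L: 5 → 4, ΔL = -1 — ok.

the ΔJ = 0, ±1 rule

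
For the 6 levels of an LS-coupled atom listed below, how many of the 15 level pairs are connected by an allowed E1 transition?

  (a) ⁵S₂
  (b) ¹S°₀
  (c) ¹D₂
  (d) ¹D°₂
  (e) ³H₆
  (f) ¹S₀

(a)–(b): forbidden (ΔS, ΔL, ΔJ).
(a)–(c): forbidden (parity, ΔS, ΔL).
(a)–(d): forbidden (ΔS, ΔL).
(a)–(e): forbidden (parity, ΔS, ΔL, ΔJ).
(a)–(f): forbidden (parity, ΔS, ΔL, ΔJ).
(b)–(c): forbidden (ΔL, ΔJ).
(b)–(d): forbidden (parity, ΔL, ΔJ).
(b)–(e): forbidden (ΔS, ΔL, ΔJ).
(b)–(f): forbidden (ΔL, ΔJ).
(c)–(d): allowed.
(c)–(e): forbidden (parity, ΔS, ΔL, ΔJ).
(c)–(f): forbidden (parity, ΔL, ΔJ).
(d)–(e): forbidden (ΔS, ΔL, ΔJ).
(d)–(f): forbidden (ΔL, ΔJ).
(e)–(f): forbidden (parity, ΔS, ΔL, ΔJ).
Allowed pairs: 1 of 15.

1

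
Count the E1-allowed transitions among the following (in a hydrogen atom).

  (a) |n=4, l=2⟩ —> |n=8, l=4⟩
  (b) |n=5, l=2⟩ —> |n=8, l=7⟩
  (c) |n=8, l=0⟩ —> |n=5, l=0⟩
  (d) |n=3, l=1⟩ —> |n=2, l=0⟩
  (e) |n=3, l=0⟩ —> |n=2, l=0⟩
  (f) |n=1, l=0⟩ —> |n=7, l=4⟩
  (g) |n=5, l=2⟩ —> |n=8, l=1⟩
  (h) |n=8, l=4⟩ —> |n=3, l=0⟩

(a) forbidden — Δl = +2 (E1 requires Δl = ±1)
(b) forbidden — Δl = +5 (E1 requires Δl = ±1)
(c) forbidden — Δl = +0 (E1 requires Δl = ±1)
(d) allowed
(e) forbidden — Δl = +0 (E1 requires Δl = ±1)
(f) forbidden — Δl = +4 (E1 requires Δl = ±1)
(g) allowed
(h) forbidden — Δl = -4 (E1 requires Δl = ±1)
Total allowed: 2 of 8.

2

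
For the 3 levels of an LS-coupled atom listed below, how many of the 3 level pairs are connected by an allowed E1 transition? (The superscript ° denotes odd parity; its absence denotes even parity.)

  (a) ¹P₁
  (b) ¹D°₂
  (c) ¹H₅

(a)–(b): allowed.
(a)–(c): forbidden (parity, ΔL, ΔJ).
(b)–(c): forbidden (ΔL, ΔJ).
Allowed pairs: 1 of 3.

1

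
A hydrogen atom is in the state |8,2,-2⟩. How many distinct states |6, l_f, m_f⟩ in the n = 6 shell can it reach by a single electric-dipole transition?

4

E1 requires Δl = ±1, so l_f ∈ {1, 3}; with 0 ≤ l_f ≤ n_f−1 = 5, the allowed l_f values are {1, 3}.
For l_f = 1: m_f ∈ {m_i−1, m_i, m_i+1} ∩ [−1, 1] = {-1} → 1 state.
For l_f = 3: m_f ∈ {m_i−1, m_i, m_i+1} ∩ [−3, 3] = {-3, -2, -1} → 3 states.
Total: 4.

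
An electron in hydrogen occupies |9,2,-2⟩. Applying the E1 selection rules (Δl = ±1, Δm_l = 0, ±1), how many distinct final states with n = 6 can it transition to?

E1 requires Δl = ±1, so l_f ∈ {1, 3}; with 0 ≤ l_f ≤ n_f−1 = 5, the allowed l_f values are {1, 3}.
For l_f = 1: m_f ∈ {m_i−1, m_i, m_i+1} ∩ [−1, 1] = {-1} → 1 state.
For l_f = 3: m_f ∈ {m_i−1, m_i, m_i+1} ∩ [−3, 3] = {-3, -2, -1} → 3 states.
Total: 4.

4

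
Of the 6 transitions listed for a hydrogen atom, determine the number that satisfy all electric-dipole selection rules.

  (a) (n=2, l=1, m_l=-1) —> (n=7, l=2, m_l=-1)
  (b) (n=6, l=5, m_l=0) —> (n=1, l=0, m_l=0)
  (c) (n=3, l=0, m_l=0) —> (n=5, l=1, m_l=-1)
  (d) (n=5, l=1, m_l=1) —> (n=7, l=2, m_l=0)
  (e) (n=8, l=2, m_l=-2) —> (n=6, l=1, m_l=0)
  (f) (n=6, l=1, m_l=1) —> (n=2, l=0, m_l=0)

(a) allowed
(b) forbidden — Δl = -5 (E1 requires Δl = ±1)
(c) allowed
(d) allowed
(e) forbidden — Δm_l = +2 (E1 requires Δm_l = 0, ±1)
(f) allowed
Total allowed: 4 of 6.

4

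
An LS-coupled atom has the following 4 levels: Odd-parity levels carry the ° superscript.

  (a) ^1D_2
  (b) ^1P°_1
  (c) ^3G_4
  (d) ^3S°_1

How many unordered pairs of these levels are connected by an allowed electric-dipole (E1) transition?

(a)–(b): allowed.
(a)–(c): forbidden (parity, ΔS, ΔL, ΔJ).
(a)–(d): forbidden (ΔS, ΔL).
(b)–(c): forbidden (ΔS, ΔL, ΔJ).
(b)–(d): forbidden (parity, ΔS).
(c)–(d): forbidden (ΔL, ΔJ).
Allowed pairs: 1 of 6.

1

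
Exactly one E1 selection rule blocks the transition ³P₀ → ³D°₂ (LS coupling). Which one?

the ΔJ = 0, ±1 rule

Parity must change: even → odd — ✓.
ΔS = 0: S: 1 → 1 — ✓.
ΔL = 0, ±1 (not L=0↔0): L: 1 → 2, ΔL = +1 — ✓.
ΔJ = 0, ±1 (not J=0↔0): J: 0 → 2, ΔJ = +2 — ✗.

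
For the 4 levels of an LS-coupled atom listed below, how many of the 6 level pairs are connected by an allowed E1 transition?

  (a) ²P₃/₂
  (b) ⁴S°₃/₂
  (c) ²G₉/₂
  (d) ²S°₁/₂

(a)–(b): forbidden (ΔS).
(a)–(c): forbidden (parity, ΔL, ΔJ).
(a)–(d): allowed.
(b)–(c): forbidden (ΔS, ΔL, ΔJ).
(b)–(d): forbidden (parity, ΔS, ΔL).
(c)–(d): forbidden (ΔL, ΔJ).
Allowed pairs: 1 of 6.

1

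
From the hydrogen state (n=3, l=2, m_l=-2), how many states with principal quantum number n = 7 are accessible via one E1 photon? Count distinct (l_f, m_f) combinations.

4

E1 requires Δl = ±1, so l_f ∈ {1, 3}; with 0 ≤ l_f ≤ n_f−1 = 6, the allowed l_f values are {1, 3}.
For l_f = 1: m_f ∈ {m_i−1, m_i, m_i+1} ∩ [−1, 1] = {-1} → 1 state.
For l_f = 3: m_f ∈ {m_i−1, m_i, m_i+1} ∩ [−3, 3] = {-3, -2, -1} → 3 states.
Total: 4.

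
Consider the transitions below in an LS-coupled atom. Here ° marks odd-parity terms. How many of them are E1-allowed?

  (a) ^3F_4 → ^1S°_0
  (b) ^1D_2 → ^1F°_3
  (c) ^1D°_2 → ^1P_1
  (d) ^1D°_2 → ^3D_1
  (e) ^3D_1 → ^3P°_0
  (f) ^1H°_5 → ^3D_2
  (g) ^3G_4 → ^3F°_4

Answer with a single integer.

4

(a) forbidden (ΔS, ΔL, ΔJ fail)
(b) allowed
(c) allowed
(d) forbidden (ΔS fails)
(e) allowed
(f) forbidden (ΔS, ΔL, ΔJ fail)
(g) allowed
Total allowed: 4 of 7.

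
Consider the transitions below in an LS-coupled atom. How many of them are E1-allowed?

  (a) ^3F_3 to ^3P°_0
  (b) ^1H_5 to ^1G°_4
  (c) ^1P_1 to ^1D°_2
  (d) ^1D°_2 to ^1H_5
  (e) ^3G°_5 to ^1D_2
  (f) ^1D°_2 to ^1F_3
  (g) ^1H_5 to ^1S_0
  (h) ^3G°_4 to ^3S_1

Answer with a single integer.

(a) forbidden (ΔL, ΔJ fail)
(b) allowed
(c) allowed
(d) forbidden (ΔL, ΔJ fail)
(e) forbidden (ΔS, ΔL, ΔJ fail)
(f) allowed
(g) forbidden (parity, ΔL, ΔJ fail)
(h) forbidden (ΔL, ΔJ fail)
Total allowed: 3 of 8.

3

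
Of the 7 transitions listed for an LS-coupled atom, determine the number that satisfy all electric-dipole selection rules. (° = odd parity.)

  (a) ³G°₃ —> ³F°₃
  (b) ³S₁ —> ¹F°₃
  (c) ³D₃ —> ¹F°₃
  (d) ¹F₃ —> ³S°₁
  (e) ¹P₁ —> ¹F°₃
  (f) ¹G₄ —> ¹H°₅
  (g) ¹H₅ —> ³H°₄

(a) forbidden (parity fails)
(b) forbidden (ΔS, ΔL, ΔJ fail)
(c) forbidden (ΔS fails)
(d) forbidden (ΔS, ΔL, ΔJ fail)
(e) forbidden (ΔL, ΔJ fail)
(f) allowed
(g) forbidden (ΔS fails)
Total allowed: 1 of 7.

1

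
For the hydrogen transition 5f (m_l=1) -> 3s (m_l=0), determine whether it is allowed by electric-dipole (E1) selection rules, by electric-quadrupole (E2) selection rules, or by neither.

neither

Δl = 0 − 3 = -3; l_i + l_f = 3.
Δm_l = -1.
E1 (Δl = ±1, |Δm_l| ≤ 1): not satisfied.
E2 (Δl = 0,±2, l_i+l_f ≥ 2, |Δm_l| ≤ 2): not satisfied.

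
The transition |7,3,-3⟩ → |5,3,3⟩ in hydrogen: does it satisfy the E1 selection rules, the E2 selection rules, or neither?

Δl = 3 − 3 = +0; l_i + l_f = 6.
Δm_l = +6.
E1 (Δl = ±1, |Δm_l| ≤ 1): not satisfied.
E2 (Δl = 0,±2, l_i+l_f ≥ 2, |Δm_l| ≤ 2): not satisfied.

neither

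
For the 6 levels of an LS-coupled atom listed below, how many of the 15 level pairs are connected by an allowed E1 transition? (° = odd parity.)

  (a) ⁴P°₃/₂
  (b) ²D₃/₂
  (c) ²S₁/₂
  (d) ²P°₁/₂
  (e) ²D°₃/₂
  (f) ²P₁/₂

(a)–(b): forbidden (ΔS).
(a)–(c): forbidden (ΔS).
(a)–(d): forbidden (parity, ΔS).
(a)–(e): forbidden (parity, ΔS).
(a)–(f): forbidden (ΔS).
(b)–(c): forbidden (parity, ΔL).
(b)–(d): allowed.
(b)–(e): allowed.
(b)–(f): forbidden (parity).
(c)–(d): allowed.
(c)–(e): forbidden (ΔL).
(c)–(f): forbidden (parity).
(d)–(e): forbidden (parity).
(d)–(f): allowed.
(e)–(f): allowed.
Allowed pairs: 5 of 15.

5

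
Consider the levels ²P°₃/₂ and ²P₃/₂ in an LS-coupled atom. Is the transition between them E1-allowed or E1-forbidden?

ΔL = 0, ±1 (not L=0↔0): L: 1 → 1, ΔL = +0 — ✓.
ΔS = 0: S: 1/2 → 1/2 — ✓.
ΔJ = 0, ±1 (not J=0↔0): J: 3/2 → 3/2, ΔJ = +0 — ✓.
Parity must change: odd → even — ✓.
All four E1 rules are satisfied.

allowed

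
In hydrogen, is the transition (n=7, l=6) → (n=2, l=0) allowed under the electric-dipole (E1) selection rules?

forbidden

Initial l = 6, final l = 0, so Δl = -6. E1 requires Δl = ±1: violated.
The transition is electric-dipole forbidden.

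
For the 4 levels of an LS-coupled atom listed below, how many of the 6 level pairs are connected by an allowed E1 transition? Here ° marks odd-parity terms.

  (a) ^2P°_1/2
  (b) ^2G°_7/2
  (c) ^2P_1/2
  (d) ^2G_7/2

(a)–(b): forbidden (parity, ΔL, ΔJ).
(a)–(c): allowed.
(a)–(d): forbidden (ΔL, ΔJ).
(b)–(c): forbidden (ΔL, ΔJ).
(b)–(d): allowed.
(c)–(d): forbidden (parity, ΔL, ΔJ).
Allowed pairs: 2 of 6.

2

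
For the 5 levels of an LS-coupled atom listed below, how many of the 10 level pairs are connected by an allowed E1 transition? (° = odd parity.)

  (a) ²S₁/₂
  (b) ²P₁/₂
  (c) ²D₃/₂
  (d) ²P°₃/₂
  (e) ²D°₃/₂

(a)–(b): forbidden (parity).
(a)–(c): forbidden (parity, ΔL).
(a)–(d): allowed.
(a)–(e): forbidden (ΔL).
(b)–(c): forbidden (parity).
(b)–(d): allowed.
(b)–(e): allowed.
(c)–(d): allowed.
(c)–(e): allowed.
(d)–(e): forbidden (parity).
Allowed pairs: 5 of 10.

5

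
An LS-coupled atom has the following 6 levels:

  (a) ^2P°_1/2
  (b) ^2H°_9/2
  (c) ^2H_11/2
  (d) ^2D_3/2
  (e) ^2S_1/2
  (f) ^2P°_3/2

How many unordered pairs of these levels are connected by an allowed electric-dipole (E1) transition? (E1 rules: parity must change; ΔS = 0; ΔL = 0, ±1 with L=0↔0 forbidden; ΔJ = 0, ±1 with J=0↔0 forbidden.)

5

(a)–(b): forbidden (parity, ΔL, ΔJ).
(a)–(c): forbidden (ΔL, ΔJ).
(a)–(d): allowed.
(a)–(e): allowed.
(a)–(f): forbidden (parity).
(b)–(c): allowed.
(b)–(d): forbidden (ΔL, ΔJ).
(b)–(e): forbidden (ΔL, ΔJ).
(b)–(f): forbidden (parity, ΔL, ΔJ).
(c)–(d): forbidden (parity, ΔL, ΔJ).
(c)–(e): forbidden (parity, ΔL, ΔJ).
(c)–(f): forbidden (ΔL, ΔJ).
(d)–(e): forbidden (parity, ΔL).
(d)–(f): allowed.
(e)–(f): allowed.
Allowed pairs: 5 of 15.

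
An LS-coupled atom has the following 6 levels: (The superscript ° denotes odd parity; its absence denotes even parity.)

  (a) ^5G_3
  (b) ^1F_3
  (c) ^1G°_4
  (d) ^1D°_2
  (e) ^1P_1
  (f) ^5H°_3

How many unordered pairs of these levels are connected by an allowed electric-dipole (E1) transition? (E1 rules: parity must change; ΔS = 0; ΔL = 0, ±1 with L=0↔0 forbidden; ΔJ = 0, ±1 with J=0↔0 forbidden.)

(a)–(b): forbidden (parity, ΔS).
(a)–(c): forbidden (ΔS).
(a)–(d): forbidden (ΔS, ΔL).
(a)–(e): forbidden (parity, ΔS, ΔL, ΔJ).
(a)–(f): allowed.
(b)–(c): allowed.
(b)–(d): allowed.
(b)–(e): forbidden (parity, ΔL, ΔJ).
(b)–(f): forbidden (ΔS, ΔL).
(c)–(d): forbidden (parity, ΔL, ΔJ).
(c)–(e): forbidden (ΔL, ΔJ).
(c)–(f): forbidden (parity, ΔS).
(d)–(e): allowed.
(d)–(f): forbidden (parity, ΔS, ΔL).
(e)–(f): forbidden (ΔS, ΔL, ΔJ).
Allowed pairs: 4 of 15.

4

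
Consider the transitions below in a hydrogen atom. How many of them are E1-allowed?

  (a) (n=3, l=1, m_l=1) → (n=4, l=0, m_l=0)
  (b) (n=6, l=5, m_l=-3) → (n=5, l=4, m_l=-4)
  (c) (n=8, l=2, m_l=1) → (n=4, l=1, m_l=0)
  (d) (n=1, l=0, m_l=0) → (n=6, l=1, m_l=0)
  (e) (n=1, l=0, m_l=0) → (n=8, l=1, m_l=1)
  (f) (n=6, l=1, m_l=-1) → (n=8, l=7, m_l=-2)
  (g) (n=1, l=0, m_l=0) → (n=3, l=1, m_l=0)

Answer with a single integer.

6

(a) allowed
(b) allowed
(c) allowed
(d) allowed
(e) allowed
(f) forbidden — Δl = +6 (E1 requires Δl = ±1)
(g) allowed
Total allowed: 6 of 7.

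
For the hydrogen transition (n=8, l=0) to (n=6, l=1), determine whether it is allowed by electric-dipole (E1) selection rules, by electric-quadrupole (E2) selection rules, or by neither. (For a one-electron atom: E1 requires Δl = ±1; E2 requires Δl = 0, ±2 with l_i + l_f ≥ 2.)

Δl = 1 − 0 = +1; l_i + l_f = 1.
E1 (Δl = ±1): satisfied.
E2 (Δl = 0,±2, l_i+l_f ≥ 2): not satisfied.

E1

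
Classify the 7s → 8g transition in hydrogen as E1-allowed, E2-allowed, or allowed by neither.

neither

Δl = 4 − 0 = +4; l_i + l_f = 4.
E1 (Δl = ±1): not satisfied.
E2 (Δl = 0,±2, l_i+l_f ≥ 2): not satisfied.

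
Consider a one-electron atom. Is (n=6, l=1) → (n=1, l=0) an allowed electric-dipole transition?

allowed

l: 1 → 0 (Δl = -1). Δl = ±1 ok.
All E1 selection rules are satisfied.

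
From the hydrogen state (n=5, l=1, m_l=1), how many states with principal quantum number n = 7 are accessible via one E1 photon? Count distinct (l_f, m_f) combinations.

E1 requires Δl = ±1, so l_f ∈ {0, 2}; with 0 ≤ l_f ≤ n_f−1 = 6, the allowed l_f values are {0, 2}.
For l_f = 0: m_f ∈ {m_i−1, m_i, m_i+1} ∩ [−0, 0] = {0} → 1 state.
For l_f = 2: m_f ∈ {m_i−1, m_i, m_i+1} ∩ [−2, 2] = {0, 1, 2} → 3 states.
Total: 4.

4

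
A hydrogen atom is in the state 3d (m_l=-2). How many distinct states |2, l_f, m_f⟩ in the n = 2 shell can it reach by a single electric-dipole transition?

E1 requires Δl = ±1, so l_f ∈ {1, 3}; with 0 ≤ l_f ≤ n_f−1 = 1, the allowed l_f values are {1}.
For l_f = 1: m_f ∈ {m_i−1, m_i, m_i+1} ∩ [−1, 1] = {-1} → 1 state.
Total: 1.

1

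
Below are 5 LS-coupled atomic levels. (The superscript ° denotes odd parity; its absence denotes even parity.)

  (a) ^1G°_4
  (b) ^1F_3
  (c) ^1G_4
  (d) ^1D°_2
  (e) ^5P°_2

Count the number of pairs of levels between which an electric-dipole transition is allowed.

(a)–(b): allowed.
(a)–(c): allowed.
(a)–(d): forbidden (parity, ΔL, ΔJ).
(a)–(e): forbidden (parity, ΔS, ΔL, ΔJ).
(b)–(c): forbidden (parity).
(b)–(d): allowed.
(b)–(e): forbidden (ΔS, ΔL).
(c)–(d): forbidden (ΔL, ΔJ).
(c)–(e): forbidden (ΔS, ΔL, ΔJ).
(d)–(e): forbidden (parity, ΔS).
Allowed pairs: 3 of 10.

3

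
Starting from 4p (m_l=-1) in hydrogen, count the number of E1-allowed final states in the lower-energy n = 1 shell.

E1 requires Δl = ±1, so l_f ∈ {0, 2}; with 0 ≤ l_f ≤ n_f−1 = 0, the allowed l_f values are {0}.
For l_f = 0: m_f ∈ {m_i−1, m_i, m_i+1} ∩ [−0, 0] = {0} → 1 state.
Total: 1.

1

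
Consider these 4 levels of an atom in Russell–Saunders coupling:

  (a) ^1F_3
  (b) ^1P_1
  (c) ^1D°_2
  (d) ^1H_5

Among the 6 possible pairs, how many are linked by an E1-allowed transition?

(a)–(b): forbidden (parity, ΔL, ΔJ).
(a)–(c): allowed.
(a)–(d): forbidden (parity, ΔL, ΔJ).
(b)–(c): allowed.
(b)–(d): forbidden (parity, ΔL, ΔJ).
(c)–(d): forbidden (ΔL, ΔJ).
Allowed pairs: 2 of 6.

2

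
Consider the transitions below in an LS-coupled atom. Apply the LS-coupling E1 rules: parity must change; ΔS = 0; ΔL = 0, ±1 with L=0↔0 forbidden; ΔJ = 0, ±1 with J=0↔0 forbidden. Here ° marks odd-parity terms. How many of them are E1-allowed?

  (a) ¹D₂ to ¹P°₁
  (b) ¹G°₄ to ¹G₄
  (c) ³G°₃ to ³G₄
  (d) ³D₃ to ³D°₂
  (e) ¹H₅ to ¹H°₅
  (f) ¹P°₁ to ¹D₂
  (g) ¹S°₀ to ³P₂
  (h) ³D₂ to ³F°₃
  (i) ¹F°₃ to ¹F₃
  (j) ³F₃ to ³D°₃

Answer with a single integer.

9

(a) allowed
(b) allowed
(c) allowed
(d) allowed
(e) allowed
(f) allowed
(g) forbidden (ΔS, ΔJ fail)
(h) allowed
(i) allowed
(j) allowed
Total allowed: 9 of 10.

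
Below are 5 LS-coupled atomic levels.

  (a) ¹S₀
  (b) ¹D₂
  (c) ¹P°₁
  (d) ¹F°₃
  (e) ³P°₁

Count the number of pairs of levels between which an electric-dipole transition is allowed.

(a)–(b): forbidden (parity, ΔL, ΔJ).
(a)–(c): allowed.
(a)–(d): forbidden (ΔL, ΔJ).
(a)–(e): forbidden (ΔS).
(b)–(c): allowed.
(b)–(d): allowed.
(b)–(e): forbidden (ΔS).
(c)–(d): forbidden (parity, ΔL, ΔJ).
(c)–(e): forbidden (parity, ΔS).
(d)–(e): forbidden (parity, ΔS, ΔL, ΔJ).
Allowed pairs: 3 of 10.

3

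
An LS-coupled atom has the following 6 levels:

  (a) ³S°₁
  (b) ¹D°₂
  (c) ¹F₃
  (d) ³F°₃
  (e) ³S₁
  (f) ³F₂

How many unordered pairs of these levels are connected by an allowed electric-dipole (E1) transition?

2

(a)–(b): forbidden (parity, ΔS, ΔL).
(a)–(c): forbidden (ΔS, ΔL, ΔJ).
(a)–(d): forbidden (parity, ΔL, ΔJ).
(a)–(e): forbidden (ΔL).
(a)–(f): forbidden (ΔL).
(b)–(c): allowed.
(b)–(d): forbidden (parity, ΔS).
(b)–(e): forbidden (ΔS, ΔL).
(b)–(f): forbidden (ΔS).
(c)–(d): forbidden (ΔS).
(c)–(e): forbidden (parity, ΔS, ΔL, ΔJ).
(c)–(f): forbidden (parity, ΔS).
(d)–(e): forbidden (ΔL, ΔJ).
(d)–(f): allowed.
(e)–(f): forbidden (parity, ΔL).
Allowed pairs: 2 of 15.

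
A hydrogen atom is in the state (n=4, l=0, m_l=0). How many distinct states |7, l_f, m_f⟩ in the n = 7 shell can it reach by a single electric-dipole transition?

E1 requires Δl = ±1, so l_f ∈ {-1, 1}; with 0 ≤ l_f ≤ n_f−1 = 6, the allowed l_f values are {1}.
For l_f = 1: m_f ∈ {m_i−1, m_i, m_i+1} ∩ [−1, 1] = {-1, 0, 1} → 3 states.
Total: 3.

3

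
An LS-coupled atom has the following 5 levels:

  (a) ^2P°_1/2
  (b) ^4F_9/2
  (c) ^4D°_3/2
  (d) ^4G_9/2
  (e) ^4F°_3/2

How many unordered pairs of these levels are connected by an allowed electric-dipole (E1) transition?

(a)–(b): forbidden (ΔS, ΔL, ΔJ).
(a)–(c): forbidden (parity, ΔS).
(a)–(d): forbidden (ΔS, ΔL, ΔJ).
(a)–(e): forbidden (parity, ΔS, ΔL).
(b)–(c): forbidden (ΔJ).
(b)–(d): forbidden (parity).
(b)–(e): forbidden (ΔJ).
(c)–(d): forbidden (ΔL, ΔJ).
(c)–(e): forbidden (parity).
(d)–(e): forbidden (ΔJ).
Allowed pairs: 0 of 10.

0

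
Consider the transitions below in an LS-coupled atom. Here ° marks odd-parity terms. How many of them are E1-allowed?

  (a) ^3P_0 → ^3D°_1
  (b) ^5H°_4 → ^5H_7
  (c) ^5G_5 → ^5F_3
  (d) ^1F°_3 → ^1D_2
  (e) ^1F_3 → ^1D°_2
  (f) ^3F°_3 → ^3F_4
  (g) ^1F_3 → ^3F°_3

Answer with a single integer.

4

(a) allowed
(b) forbidden (ΔJ fails)
(c) forbidden (parity, ΔJ fail)
(d) allowed
(e) allowed
(f) allowed
(g) forbidden (ΔS fails)
Total allowed: 4 of 7.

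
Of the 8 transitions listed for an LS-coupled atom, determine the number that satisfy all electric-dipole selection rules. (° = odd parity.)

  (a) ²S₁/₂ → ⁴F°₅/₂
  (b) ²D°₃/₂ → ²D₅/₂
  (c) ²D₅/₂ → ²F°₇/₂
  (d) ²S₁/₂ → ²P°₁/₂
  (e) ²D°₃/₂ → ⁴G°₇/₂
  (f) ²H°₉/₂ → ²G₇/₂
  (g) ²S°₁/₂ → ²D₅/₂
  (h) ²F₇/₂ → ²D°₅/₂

(a) forbidden (ΔS, ΔL, ΔJ fail)
(b) allowed
(c) allowed
(d) allowed
(e) forbidden (parity, ΔS, ΔL, ΔJ fail)
(f) allowed
(g) forbidden (ΔL, ΔJ fail)
(h) allowed
Total allowed: 5 of 8.

5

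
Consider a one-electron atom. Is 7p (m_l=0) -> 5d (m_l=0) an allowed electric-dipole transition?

l: 1 → 2 (Δl = +1). Δl = ±1 ✓.
Δm_l = 0 − (0) = +0. E1 requires Δm_l = 0, ±1: ✓.
All E1 selection rules are satisfied.

allowed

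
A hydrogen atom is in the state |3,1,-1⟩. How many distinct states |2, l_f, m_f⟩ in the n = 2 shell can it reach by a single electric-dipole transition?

E1 requires Δl = ±1, so l_f ∈ {0, 2}; with 0 ≤ l_f ≤ n_f−1 = 1, the allowed l_f values are {0}.
For l_f = 0: m_f ∈ {m_i−1, m_i, m_i+1} ∩ [−0, 0] = {0} → 1 state.
Total: 1.

1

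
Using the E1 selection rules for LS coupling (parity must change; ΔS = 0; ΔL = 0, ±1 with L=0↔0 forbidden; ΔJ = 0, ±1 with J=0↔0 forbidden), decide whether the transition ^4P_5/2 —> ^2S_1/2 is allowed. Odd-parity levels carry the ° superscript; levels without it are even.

forbidden

Initial level: S=3/2, L=1, J=5/2, parity even. Final level: S=1/2, L=0, J=1/2, parity even.
ΔJ = 0, ±1 (not J=0↔0): J: 5/2 → 1/2, ΔJ = -2 — violated.
Parity must change: even → even — violated.
ΔS = 0: S: 3/2 → 1/2 — violated.
ΔL = 0, ±1 (not L=0↔0): L: 1 → 0, ΔL = -1 — satisfied.
Rule(s) violated: parity, ΔS, ΔJ.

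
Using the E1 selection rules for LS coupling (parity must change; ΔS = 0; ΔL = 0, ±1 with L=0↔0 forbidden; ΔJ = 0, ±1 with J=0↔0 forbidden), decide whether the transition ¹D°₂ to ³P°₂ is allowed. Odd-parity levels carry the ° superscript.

forbidden

Parity must change: odd → odd — fails.
ΔS = 0: S: 0 → 1 — fails.
ΔL = 0, ±1 (not L=0↔0): L: 2 → 1, ΔL = -1 — ok.
ΔJ = 0, ±1 (not J=0↔0): J: 2 → 2, ΔJ = +0 — ok.
Rule(s) violated: parity, ΔS.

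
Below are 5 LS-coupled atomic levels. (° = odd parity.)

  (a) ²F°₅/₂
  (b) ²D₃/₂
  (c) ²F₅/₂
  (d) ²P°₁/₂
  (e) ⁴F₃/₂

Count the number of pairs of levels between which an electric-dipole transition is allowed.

3

(a)–(b): allowed.
(a)–(c): allowed.
(a)–(d): forbidden (parity, ΔL, ΔJ).
(a)–(e): forbidden (ΔS).
(b)–(c): forbidden (parity).
(b)–(d): allowed.
(b)–(e): forbidden (parity, ΔS).
(c)–(d): forbidden (ΔL, ΔJ).
(c)–(e): forbidden (parity, ΔS).
(d)–(e): forbidden (ΔS, ΔL).
Allowed pairs: 3 of 10.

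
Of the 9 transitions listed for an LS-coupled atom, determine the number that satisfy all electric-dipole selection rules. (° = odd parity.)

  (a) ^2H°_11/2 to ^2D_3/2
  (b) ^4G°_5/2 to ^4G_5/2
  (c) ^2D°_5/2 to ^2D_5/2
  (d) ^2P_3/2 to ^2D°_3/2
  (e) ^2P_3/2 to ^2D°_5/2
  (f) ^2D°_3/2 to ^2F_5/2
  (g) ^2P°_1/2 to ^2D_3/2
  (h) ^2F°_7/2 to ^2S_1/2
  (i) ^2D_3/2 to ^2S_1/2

6

(a) forbidden (ΔL, ΔJ fail)
(b) allowed
(c) allowed
(d) allowed
(e) allowed
(f) allowed
(g) allowed
(h) forbidden (ΔL, ΔJ fail)
(i) forbidden (parity, ΔL fail)
Total allowed: 6 of 9.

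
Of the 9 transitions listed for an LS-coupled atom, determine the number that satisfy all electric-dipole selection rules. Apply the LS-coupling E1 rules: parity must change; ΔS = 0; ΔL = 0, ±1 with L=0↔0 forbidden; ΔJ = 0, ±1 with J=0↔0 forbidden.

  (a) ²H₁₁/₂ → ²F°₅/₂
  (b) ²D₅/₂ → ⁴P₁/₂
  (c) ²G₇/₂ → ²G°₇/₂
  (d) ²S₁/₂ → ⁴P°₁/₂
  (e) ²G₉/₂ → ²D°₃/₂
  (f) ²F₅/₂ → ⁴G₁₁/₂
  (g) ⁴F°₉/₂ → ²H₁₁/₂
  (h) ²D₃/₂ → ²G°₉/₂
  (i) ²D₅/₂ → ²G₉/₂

1

(a) forbidden (ΔL, ΔJ fail)
(b) forbidden (parity, ΔS, ΔJ fail)
(c) allowed
(d) forbidden (ΔS fails)
(e) forbidden (ΔL, ΔJ fail)
(f) forbidden (parity, ΔS, ΔJ fail)
(g) forbidden (ΔS, ΔL fail)
(h) forbidden (ΔL, ΔJ fail)
(i) forbidden (parity, ΔL, ΔJ fail)
Total allowed: 1 of 9.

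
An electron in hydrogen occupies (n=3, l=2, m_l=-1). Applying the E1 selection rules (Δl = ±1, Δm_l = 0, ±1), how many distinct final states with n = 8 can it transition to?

5

E1 requires Δl = ±1, so l_f ∈ {1, 3}; with 0 ≤ l_f ≤ n_f−1 = 7, the allowed l_f values are {1, 3}.
For l_f = 1: m_f ∈ {m_i−1, m_i, m_i+1} ∩ [−1, 1] = {-1, 0} → 2 states.
For l_f = 3: m_f ∈ {m_i−1, m_i, m_i+1} ∩ [−3, 3] = {-2, -1, 0} → 3 states.
Total: 5.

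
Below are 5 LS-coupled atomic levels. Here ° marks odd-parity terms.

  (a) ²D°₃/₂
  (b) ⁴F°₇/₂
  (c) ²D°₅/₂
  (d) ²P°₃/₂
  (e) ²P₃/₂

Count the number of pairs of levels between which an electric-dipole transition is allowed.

(a)–(b): forbidden (parity, ΔS, ΔJ).
(a)–(c): forbidden (parity).
(a)–(d): forbidden (parity).
(a)–(e): allowed.
(b)–(c): forbidden (parity, ΔS).
(b)–(d): forbidden (parity, ΔS, ΔL, ΔJ).
(b)–(e): forbidden (ΔS, ΔL, ΔJ).
(c)–(d): forbidden (parity).
(c)–(e): allowed.
(d)–(e): allowed.
Allowed pairs: 3 of 10.

3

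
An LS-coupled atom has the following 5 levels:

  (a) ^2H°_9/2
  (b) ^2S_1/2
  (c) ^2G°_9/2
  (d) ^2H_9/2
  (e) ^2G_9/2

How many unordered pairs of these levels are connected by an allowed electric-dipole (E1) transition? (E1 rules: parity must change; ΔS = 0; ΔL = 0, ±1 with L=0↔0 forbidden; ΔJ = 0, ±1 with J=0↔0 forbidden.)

(a)–(b): forbidden (ΔL, ΔJ).
(a)–(c): forbidden (parity).
(a)–(d): allowed.
(a)–(e): allowed.
(b)–(c): forbidden (ΔL, ΔJ).
(b)–(d): forbidden (parity, ΔL, ΔJ).
(b)–(e): forbidden (parity, ΔL, ΔJ).
(c)–(d): allowed.
(c)–(e): allowed.
(d)–(e): forbidden (parity).
Allowed pairs: 4 of 10.

4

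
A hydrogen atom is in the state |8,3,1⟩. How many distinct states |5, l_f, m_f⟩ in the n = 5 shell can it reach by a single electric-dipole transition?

E1 requires Δl = ±1, so l_f ∈ {2, 4}; with 0 ≤ l_f ≤ n_f−1 = 4, the allowed l_f values are {2, 4}.
For l_f = 2: m_f ∈ {m_i−1, m_i, m_i+1} ∩ [−2, 2] = {0, 1, 2} → 3 states.
For l_f = 4: m_f ∈ {m_i−1, m_i, m_i+1} ∩ [−4, 4] = {0, 1, 2} → 3 states.
Total: 6.

6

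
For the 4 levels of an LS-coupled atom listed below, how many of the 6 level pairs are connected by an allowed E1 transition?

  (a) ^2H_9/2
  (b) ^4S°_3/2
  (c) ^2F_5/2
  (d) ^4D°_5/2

(a)–(b): forbidden (ΔS, ΔL, ΔJ).
(a)–(c): forbidden (parity, ΔL, ΔJ).
(a)–(d): forbidden (ΔS, ΔL, ΔJ).
(b)–(c): forbidden (ΔS, ΔL).
(b)–(d): forbidden (parity, ΔL).
(c)–(d): forbidden (ΔS).
Allowed pairs: 0 of 6.

0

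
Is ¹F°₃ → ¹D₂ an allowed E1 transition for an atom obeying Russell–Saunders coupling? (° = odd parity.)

allowed

Parity must change: odd → even — ✓.
ΔS = 0: S: 0 → 0 — ✓.
ΔL = 0, ±1 (not L=0↔0): L: 3 → 2, ΔL = -1 — ✓.
ΔJ = 0, ±1 (not J=0↔0): J: 3 → 2, ΔJ = -1 — ✓.
All four E1 rules are satisfied.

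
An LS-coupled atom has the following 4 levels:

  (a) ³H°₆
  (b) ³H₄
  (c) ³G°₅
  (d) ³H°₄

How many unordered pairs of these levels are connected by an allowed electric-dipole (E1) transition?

(a)–(b): forbidden (ΔJ).
(a)–(c): forbidden (parity).
(a)–(d): forbidden (parity, ΔJ).
(b)–(c): allowed.
(b)–(d): allowed.
(c)–(d): forbidden (parity).
Allowed pairs: 2 of 6.

2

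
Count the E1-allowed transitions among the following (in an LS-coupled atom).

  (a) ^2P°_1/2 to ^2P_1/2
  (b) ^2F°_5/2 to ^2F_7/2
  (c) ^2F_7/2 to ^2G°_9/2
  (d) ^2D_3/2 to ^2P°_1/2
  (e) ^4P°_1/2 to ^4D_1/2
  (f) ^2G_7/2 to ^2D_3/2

(a) allowed
(b) allowed
(c) allowed
(d) allowed
(e) allowed
(f) forbidden (parity, ΔL, ΔJ fail)
Total allowed: 5 of 6.

5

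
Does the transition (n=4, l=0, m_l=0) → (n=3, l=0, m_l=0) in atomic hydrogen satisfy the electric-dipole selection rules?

forbidden

Δl = 0 − 0 = +0; the E1 rule Δl = ±1 is violated.
Δm_l = 0 − (0) = +0. E1 requires Δm_l = 0, ±1: satisfied.
The transition is electric-dipole forbidden.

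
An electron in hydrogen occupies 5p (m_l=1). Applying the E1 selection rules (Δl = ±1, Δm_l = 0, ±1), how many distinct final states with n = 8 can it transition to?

E1 requires Δl = ±1, so l_f ∈ {0, 2}; with 0 ≤ l_f ≤ n_f−1 = 7, the allowed l_f values are {0, 2}.
For l_f = 0: m_f ∈ {m_i−1, m_i, m_i+1} ∩ [−0, 0] = {0} → 1 state.
For l_f = 2: m_f ∈ {m_i−1, m_i, m_i+1} ∩ [−2, 2] = {0, 1, 2} → 3 states.
Total: 4.

4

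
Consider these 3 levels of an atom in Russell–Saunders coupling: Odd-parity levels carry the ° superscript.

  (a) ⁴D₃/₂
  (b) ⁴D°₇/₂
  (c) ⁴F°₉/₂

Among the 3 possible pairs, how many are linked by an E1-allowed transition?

0

(a)–(b): forbidden (ΔJ).
(a)–(c): forbidden (ΔJ).
(b)–(c): forbidden (parity).
Allowed pairs: 0 of 3.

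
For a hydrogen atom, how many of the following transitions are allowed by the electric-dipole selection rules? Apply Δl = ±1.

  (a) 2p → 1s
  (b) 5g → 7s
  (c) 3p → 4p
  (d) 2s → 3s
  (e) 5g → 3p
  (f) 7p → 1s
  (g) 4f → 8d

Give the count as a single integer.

3

(a) allowed
(b) forbidden — Δl = -4 (E1 requires Δl = ±1)
(c) forbidden — Δl = +0 (E1 requires Δl = ±1)
(d) forbidden — Δl = +0 (E1 requires Δl = ±1)
(e) forbidden — Δl = -3 (E1 requires Δl = ±1)
(f) allowed
(g) allowed
Total allowed: 3 of 7.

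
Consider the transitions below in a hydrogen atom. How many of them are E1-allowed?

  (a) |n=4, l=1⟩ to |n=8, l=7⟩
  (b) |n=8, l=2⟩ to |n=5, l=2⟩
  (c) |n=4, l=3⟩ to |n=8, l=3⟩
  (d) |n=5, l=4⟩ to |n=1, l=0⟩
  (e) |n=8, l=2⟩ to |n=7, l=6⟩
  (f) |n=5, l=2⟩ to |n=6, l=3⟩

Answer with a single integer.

(a) forbidden — Δl = +6 (E1 requires Δl = ±1)
(b) forbidden — Δl = +0 (E1 requires Δl = ±1)
(c) forbidden — Δl = +0 (E1 requires Δl = ±1)
(d) forbidden — Δl = -4 (E1 requires Δl = ±1)
(e) forbidden — Δl = +4 (E1 requires Δl = ±1)
(f) allowed
Total allowed: 1 of 6.

1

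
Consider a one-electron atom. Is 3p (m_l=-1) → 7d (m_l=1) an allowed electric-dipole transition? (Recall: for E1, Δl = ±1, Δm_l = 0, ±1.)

Δl = 2 − 1 = +1; the E1 rule Δl = ±1 is ok.
Δm_l = 1 − (-1) = +2. E1 requires Δm_l = 0, ±1: fails.
The transition is electric-dipole forbidden.

forbidden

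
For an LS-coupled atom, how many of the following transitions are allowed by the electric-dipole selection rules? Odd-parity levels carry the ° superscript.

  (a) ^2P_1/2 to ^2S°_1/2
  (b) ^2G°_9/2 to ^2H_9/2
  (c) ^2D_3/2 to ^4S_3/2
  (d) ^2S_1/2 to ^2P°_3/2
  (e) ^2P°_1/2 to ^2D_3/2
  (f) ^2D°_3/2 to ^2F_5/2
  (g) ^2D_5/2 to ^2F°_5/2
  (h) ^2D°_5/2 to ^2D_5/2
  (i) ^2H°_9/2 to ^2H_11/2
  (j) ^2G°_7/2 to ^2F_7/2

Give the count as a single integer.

9

(a) allowed
(b) allowed
(c) forbidden (parity, ΔS, ΔL fail)
(d) allowed
(e) allowed
(f) allowed
(g) allowed
(h) allowed
(i) allowed
(j) allowed
Total allowed: 9 of 10.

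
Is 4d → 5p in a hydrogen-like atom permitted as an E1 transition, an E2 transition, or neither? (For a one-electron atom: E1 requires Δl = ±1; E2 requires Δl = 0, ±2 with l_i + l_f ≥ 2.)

Δl = 1 − 2 = -1; l_i + l_f = 3.
E1 (Δl = ±1): satisfied.
E2 (Δl = 0,±2, l_i+l_f ≥ 2): not satisfied.

E1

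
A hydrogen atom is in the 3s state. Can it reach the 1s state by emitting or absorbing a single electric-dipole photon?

Initial l = 0, final l = 0, so Δl = +0. E1 requires Δl = ±1: fails.
The transition is electric-dipole forbidden.

forbidden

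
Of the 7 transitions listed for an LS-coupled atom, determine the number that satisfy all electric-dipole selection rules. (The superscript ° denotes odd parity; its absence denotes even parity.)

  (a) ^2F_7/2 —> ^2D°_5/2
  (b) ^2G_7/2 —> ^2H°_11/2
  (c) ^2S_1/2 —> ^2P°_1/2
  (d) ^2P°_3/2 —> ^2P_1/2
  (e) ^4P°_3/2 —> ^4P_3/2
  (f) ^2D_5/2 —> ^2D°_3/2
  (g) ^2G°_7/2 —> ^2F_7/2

6

(a) allowed
(b) forbidden (ΔJ fails)
(c) allowed
(d) allowed
(e) allowed
(f) allowed
(g) allowed
Total allowed: 6 of 7.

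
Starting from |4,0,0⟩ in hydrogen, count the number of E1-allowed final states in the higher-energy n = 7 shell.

3

E1 requires Δl = ±1, so l_f ∈ {-1, 1}; with 0 ≤ l_f ≤ n_f−1 = 6, the allowed l_f values are {1}.
For l_f = 1: m_f ∈ {m_i−1, m_i, m_i+1} ∩ [−1, 1] = {-1, 0, 1} → 3 states.
Total: 3.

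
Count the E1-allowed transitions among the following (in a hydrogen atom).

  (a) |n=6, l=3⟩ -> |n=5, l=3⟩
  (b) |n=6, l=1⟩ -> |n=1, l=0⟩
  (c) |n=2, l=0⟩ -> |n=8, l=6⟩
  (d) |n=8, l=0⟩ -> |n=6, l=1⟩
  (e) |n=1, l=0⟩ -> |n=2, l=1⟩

3

(a) forbidden — Δl = +0 (E1 requires Δl = ±1)
(b) allowed
(c) forbidden — Δl = +6 (E1 requires Δl = ±1)
(d) allowed
(e) allowed
Total allowed: 3 of 5.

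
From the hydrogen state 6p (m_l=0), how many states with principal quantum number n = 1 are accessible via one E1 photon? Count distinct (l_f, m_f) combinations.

E1 requires Δl = ±1, so l_f ∈ {0, 2}; with 0 ≤ l_f ≤ n_f−1 = 0, the allowed l_f values are {0}.
For l_f = 0: m_f ∈ {m_i−1, m_i, m_i+1} ∩ [−0, 0] = {0} → 1 state.
Total: 1.

1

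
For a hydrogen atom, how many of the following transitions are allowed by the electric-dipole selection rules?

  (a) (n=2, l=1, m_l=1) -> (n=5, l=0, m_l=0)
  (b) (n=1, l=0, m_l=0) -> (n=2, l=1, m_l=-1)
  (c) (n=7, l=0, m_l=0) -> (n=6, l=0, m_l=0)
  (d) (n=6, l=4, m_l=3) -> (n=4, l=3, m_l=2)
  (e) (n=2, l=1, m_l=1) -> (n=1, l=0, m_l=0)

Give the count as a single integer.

4

(a) allowed
(b) allowed
(c) forbidden — Δl = +0 (E1 requires Δl = ±1)
(d) allowed
(e) allowed
Total allowed: 4 of 5.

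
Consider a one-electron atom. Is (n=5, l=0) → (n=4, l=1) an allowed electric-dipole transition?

l: 0 → 1 (Δl = +1). Δl = ±1 ✓.
All E1 selection rules are satisfied.

allowed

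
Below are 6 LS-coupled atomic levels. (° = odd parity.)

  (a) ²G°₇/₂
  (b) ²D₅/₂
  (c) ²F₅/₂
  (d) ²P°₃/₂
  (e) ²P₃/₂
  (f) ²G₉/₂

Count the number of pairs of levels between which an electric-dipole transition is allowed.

4

(a)–(b): forbidden (ΔL).
(a)–(c): allowed.
(a)–(d): forbidden (parity, ΔL, ΔJ).
(a)–(e): forbidden (ΔL, ΔJ).
(a)–(f): allowed.
(b)–(c): forbidden (parity).
(b)–(d): allowed.
(b)–(e): forbidden (parity).
(b)–(f): forbidden (parity, ΔL, ΔJ).
(c)–(d): forbidden (ΔL).
(c)–(e): forbidden (parity, ΔL).
(c)–(f): forbidden (parity, ΔJ).
(d)–(e): allowed.
(d)–(f): forbidden (ΔL, ΔJ).
(e)–(f): forbidden (parity, ΔL, ΔJ).
Allowed pairs: 4 of 15.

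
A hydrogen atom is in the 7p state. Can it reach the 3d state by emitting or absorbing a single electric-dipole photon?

allowed

Initial l = 1, final l = 2, so Δl = +1. E1 requires Δl = ±1: ok.
All E1 selection rules are satisfied.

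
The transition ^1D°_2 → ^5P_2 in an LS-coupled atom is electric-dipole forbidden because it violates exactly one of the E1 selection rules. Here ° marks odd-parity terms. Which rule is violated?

the ΔS = 0 rule

ΔS = 0: S: 0 → 2 — fails.
ΔJ = 0, ±1 (not J=0↔0): J: 2 → 2, ΔJ = +0 — ok.
ΔL = 0, ±1 (not L=0↔0): L: 2 → 1, ΔL = -1 — ok.
Parity must change: odd → even — ok.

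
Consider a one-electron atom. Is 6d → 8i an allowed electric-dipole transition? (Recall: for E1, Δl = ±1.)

forbidden

Initial l = 2, final l = 6, so Δl = +4. E1 requires Δl = ±1: ✗.
The transition is electric-dipole forbidden.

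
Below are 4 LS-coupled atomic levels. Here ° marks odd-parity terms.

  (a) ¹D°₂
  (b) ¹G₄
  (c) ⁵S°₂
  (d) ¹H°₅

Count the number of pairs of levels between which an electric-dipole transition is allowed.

1

(a)–(b): forbidden (ΔL, ΔJ).
(a)–(c): forbidden (parity, ΔS, ΔL).
(a)–(d): forbidden (parity, ΔL, ΔJ).
(b)–(c): forbidden (ΔS, ΔL, ΔJ).
(b)–(d): allowed.
(c)–(d): forbidden (parity, ΔS, ΔL, ΔJ).
Allowed pairs: 1 of 6.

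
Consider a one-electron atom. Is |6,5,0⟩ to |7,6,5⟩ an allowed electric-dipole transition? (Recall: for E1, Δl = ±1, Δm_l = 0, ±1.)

l: 5 → 6 (Δl = +1). Δl = ±1 ✓.
Δm_l = 5 − (0) = +5. E1 requires Δm_l = 0, ±1: ✗.
The transition is electric-dipole forbidden.

forbidden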